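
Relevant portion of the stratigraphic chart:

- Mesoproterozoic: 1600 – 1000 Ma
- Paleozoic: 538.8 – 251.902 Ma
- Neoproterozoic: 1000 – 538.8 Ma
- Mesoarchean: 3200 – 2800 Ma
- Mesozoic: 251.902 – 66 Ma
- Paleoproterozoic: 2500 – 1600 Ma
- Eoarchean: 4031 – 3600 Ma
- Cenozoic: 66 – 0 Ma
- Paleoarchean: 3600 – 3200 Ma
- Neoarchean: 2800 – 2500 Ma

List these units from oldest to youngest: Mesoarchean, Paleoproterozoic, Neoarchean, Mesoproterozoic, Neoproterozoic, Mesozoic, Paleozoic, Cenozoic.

Mesoarchean, Neoarchean, Paleoproterozoic, Mesoproterozoic, Neoproterozoic, Paleozoic, Mesozoic, Cenozoic

Read off each span (Ma): Mesoarchean 3200–2800; Paleoproterozoic 2500–1600; Neoarchean 2800–2500; Mesoproterozoic 1600–1000; Neoproterozoic 1000–538.8; Mesozoic 251.902–66; Paleozoic 538.8–251.902; Cenozoic 66–0.
Larger Ma is older, so oldest→youngest is Mesoarchean, Neoarchean, Paleoproterozoic, Mesoproterozoic, Neoproterozoic, Paleozoic, Mesozoic, Cenozoic.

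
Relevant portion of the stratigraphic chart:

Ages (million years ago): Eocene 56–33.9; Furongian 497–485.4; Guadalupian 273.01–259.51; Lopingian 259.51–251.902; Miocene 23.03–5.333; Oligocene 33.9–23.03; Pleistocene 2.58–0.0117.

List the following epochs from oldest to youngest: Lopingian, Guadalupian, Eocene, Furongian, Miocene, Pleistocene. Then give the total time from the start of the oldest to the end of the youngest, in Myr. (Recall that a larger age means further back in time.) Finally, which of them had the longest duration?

Furongian, Guadalupian, Lopingian, Eocene, Miocene, Pleistocene; total span 496.9883 Myr; longest is Eocene

Start ages (Ma): Furongian 497, Guadalupian 273.01, Lopingian 259.51, Eocene 56, Miocene 23.03, Pleistocene 2.58.
Ordered oldest to youngest: Furongian, Guadalupian, Lopingian, Eocene, Miocene, Pleistocene.
Span = 497 − 0.0117 = 496.9883 Myr.
Durations: Miocene 17.697, Guadalupian 13.5, Furongian 11.6, Lopingian 7.608, Eocene 22.1, Pleistocene 2.5683 → longest is Eocene (22.1 Myr).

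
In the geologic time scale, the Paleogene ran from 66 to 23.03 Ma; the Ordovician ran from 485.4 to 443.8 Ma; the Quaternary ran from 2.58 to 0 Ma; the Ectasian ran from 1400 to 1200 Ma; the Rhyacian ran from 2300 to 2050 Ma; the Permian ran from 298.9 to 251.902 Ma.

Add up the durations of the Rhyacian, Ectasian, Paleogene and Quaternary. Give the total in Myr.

Each duration: Rhyacian = 250; Ectasian = 200; Paleogene = 42.97; Quaternary = 2.58.
Sum: 250 + 200 + 42.97 + 2.58 = 495.55 Myr.

495.55 million years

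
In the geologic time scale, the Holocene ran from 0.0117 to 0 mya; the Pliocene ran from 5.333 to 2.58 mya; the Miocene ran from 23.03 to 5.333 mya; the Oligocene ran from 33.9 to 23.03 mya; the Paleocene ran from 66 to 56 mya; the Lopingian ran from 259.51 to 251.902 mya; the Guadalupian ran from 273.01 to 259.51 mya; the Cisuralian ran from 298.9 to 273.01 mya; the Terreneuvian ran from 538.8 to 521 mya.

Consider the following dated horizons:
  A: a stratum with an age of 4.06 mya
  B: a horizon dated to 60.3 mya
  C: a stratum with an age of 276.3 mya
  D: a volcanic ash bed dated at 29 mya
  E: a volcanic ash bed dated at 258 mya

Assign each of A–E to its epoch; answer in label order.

A: 4.06 Ma lies in 5.333–2.58 Ma, so Pliocene.
B: 60.3 Ma lies in 66–56 Ma, so Paleocene.
C: 276.3 Ma lies in 298.9–273.01 Ma, so Cisuralian.
D: 29 Ma lies in 33.9–23.03 Ma, so Oligocene.
E: 258 Ma lies in 259.51–251.902 Ma, so Lopingian.

A — Pliocene; B — Paleocene; C — Cisuralian; D — Oligocene; E — Lopingian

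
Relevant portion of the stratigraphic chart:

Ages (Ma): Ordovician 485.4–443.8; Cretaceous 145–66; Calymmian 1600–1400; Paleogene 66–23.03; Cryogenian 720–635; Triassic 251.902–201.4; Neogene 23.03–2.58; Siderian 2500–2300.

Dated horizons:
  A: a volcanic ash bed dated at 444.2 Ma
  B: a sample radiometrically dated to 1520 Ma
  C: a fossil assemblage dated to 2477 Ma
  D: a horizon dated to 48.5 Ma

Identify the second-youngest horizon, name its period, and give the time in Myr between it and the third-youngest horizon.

Sorted youngest-first by Ma: D (48.5), A (444.2), B (1520), C (2477).
The second youngest is A at 444.2 Ma, which lies in 485.4–443.8 Ma: the Ordovician.
The third youngest is B at 1520 Ma; separation = |444.2 − 1520| = 1075.8 Myr.

A, in the Ordovician; 1075.8 million years to B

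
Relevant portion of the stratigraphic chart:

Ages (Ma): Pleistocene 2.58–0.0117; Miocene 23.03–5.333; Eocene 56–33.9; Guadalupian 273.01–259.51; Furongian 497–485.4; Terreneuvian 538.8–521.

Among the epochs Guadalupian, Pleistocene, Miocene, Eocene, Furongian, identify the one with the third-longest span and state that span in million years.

Guadalupian, 13.5 million years

Durations: Guadalupian 13.5; Pleistocene 2.5683; Miocene 17.697; Eocene 22.1; Furongian 11.6 Myr.
Sorted longest-first: Eocene (22.1), Miocene (17.697), Guadalupian (13.5), Furongian (11.6), Pleistocene (2.5683).
The third longest is Guadalupian at 13.5 Myr.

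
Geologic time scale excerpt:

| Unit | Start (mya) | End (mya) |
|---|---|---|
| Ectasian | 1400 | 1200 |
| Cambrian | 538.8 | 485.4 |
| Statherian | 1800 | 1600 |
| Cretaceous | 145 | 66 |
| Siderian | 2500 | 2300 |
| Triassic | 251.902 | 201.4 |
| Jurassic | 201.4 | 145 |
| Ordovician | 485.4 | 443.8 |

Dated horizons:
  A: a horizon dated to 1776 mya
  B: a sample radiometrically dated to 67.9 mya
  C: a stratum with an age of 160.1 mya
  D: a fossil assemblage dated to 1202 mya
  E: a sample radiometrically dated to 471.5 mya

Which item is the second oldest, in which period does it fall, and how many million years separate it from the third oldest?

D, in the Ectasian; 730.5 million years to E

Larger Ma means older, so oldest first: A 1776 > D 1202 > E 471.5 > C 160.1 > B 67.9.
Counting 2 along gives D (1202 Ma); the excerpt puts that inside the Ectasian, 1400–1200 Ma.
Next in line is E (471.5 Ma), and 1202 − 471.5 = 730.5 Myr.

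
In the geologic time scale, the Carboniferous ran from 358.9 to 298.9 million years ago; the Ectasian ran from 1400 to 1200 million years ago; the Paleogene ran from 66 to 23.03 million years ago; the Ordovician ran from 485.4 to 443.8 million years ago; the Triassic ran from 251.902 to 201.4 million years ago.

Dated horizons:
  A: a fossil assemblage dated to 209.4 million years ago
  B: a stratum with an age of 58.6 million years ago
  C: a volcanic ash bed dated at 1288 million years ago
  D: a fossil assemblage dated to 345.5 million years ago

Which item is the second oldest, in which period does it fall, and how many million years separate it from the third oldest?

D, in the Carboniferous; 136.1 million years to A

Sorted oldest-first by Ma: C (1288), D (345.5), A (209.4), B (58.6).
The second oldest is D at 345.5 Ma, which lies in 358.9–298.9 Ma: the Carboniferous.
The third oldest is A at 209.4 Ma; separation = |345.5 − 209.4| = 136.1 Myr.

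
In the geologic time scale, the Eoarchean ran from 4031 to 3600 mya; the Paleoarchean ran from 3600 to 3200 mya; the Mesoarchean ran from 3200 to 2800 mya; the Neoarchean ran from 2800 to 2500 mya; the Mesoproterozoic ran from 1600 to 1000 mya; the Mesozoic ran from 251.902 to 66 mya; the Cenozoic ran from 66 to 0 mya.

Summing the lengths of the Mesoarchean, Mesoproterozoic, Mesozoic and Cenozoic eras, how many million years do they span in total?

Each duration: Mesoarchean = 400; Mesoproterozoic = 600; Mesozoic = 185.902; Cenozoic = 66.
Sum: 400 + 600 + 185.902 + 66 = 1251.902 Myr.

1251.902 million years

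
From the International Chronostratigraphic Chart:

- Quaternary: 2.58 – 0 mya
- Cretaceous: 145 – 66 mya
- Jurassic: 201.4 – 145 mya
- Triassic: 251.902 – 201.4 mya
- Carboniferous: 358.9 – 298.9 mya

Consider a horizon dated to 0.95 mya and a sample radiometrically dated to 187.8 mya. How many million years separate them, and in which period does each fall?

Elapsed time: 187.8 − 0.95 = 186.85 Myr.
0.95 Ma lies within 2.58–0 Ma: Quaternary.
187.8 Ma lies within 201.4–145 Ma: Jurassic.

186.85 million years apart; the first in the Quaternary, the second in the Jurassic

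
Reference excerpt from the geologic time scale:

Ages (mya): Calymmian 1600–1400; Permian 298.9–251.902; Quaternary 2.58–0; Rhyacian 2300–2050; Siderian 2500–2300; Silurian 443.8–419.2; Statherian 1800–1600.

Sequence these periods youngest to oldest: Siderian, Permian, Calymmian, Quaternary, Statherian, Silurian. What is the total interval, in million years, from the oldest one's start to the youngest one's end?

From the excerpt: Siderian 2500–2300; Permian 298.9–251.902; Calymmian 1600–1400; Quaternary 2.58–0; Statherian 1800–1600; Silurian 443.8–419.2 (Ma).
Larger Ma is earlier, so the oldest is Siderian and the youngest is Quaternary; youngest to oldest: Quaternary, Permian, Silurian, Calymmian, Statherian, Siderian.
Oldest start 2500 minus youngest end 0 gives 2500 Myr overall.

Quaternary → Permian → Silurian → Calymmian → Statherian → Siderian; total span 2500 Myr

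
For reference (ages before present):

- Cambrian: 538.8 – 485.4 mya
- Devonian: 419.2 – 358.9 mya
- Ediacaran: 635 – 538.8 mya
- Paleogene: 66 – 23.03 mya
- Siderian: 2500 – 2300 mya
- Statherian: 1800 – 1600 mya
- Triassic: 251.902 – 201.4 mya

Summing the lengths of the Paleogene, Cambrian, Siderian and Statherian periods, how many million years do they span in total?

Duration is start − end for each: (66 − 23.03) + (538.8 − 485.4) + (2500 − 2300) + (1800 − 1600).
That is 42.97 + 53.4 + 200 + 200, which totals 496.37 million years.

496.37 million years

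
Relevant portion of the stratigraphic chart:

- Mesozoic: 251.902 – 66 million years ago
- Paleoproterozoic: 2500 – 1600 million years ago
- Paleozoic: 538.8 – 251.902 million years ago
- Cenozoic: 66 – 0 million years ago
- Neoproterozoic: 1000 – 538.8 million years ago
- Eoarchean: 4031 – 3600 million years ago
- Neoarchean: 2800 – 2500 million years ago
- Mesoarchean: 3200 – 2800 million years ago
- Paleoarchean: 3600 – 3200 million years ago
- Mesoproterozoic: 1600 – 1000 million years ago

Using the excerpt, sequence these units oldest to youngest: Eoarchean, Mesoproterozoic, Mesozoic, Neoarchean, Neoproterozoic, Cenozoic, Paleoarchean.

Sorting by start age (descending Ma, since larger Ma = older): Eoarchean began 4031, Paleoarchean began 3600, Neoarchean began 2800, Mesoproterozoic began 1600, Neoproterozoic began 1000, Mesozoic began 251.902, Cenozoic began 66.

Eoarchean, then Paleoarchean, then Neoarchean, then Mesoproterozoic, then Neoproterozoic, then Mesozoic, then Cenozoic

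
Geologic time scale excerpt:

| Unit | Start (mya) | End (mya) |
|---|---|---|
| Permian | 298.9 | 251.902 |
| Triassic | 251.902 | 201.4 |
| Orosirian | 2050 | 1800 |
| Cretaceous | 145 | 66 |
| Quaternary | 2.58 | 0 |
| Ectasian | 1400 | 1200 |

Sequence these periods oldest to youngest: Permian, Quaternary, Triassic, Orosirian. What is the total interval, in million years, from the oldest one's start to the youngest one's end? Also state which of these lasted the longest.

Orosirian → Permian → Triassic → Quaternary; total span 2050 Myr; longest is Orosirian

Start ages (Ma): Orosirian 2050, Permian 298.9, Triassic 251.902, Quaternary 2.58.
Ordered oldest to youngest: Orosirian, Permian, Triassic, Quaternary.
Span = 2050 − 0 = 2050 Myr.
Durations: Triassic 50.502, Orosirian 250, Permian 46.998, Quaternary 2.58 → longest is Orosirian (250 Myr).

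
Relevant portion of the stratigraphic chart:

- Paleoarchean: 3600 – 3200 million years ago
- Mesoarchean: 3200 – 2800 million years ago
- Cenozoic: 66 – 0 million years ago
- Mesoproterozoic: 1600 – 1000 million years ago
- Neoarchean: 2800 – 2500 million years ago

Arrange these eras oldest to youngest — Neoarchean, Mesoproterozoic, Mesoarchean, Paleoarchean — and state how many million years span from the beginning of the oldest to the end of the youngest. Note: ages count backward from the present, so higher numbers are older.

Paleoarchean, Mesoarchean, Neoarchean, Mesoproterozoic; total span 2600 Myr

From the excerpt: Neoarchean 2800–2500; Mesoproterozoic 1600–1000; Mesoarchean 3200–2800; Paleoarchean 3600–3200 (Ma).
Larger Ma is earlier, so the oldest is Paleoarchean and the youngest is Mesoproterozoic; oldest to youngest: Paleoarchean, Mesoarchean, Neoarchean, Mesoproterozoic.
Oldest start 3600 minus youngest end 1000 gives 2600 Myr overall.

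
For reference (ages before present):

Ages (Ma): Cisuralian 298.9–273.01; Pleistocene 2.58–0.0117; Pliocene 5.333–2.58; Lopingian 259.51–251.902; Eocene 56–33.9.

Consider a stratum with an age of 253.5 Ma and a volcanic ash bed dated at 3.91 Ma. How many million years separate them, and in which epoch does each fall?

Elapsed time: 253.5 − 3.91 = 249.59 Myr.
253.5 Ma lies within 259.51–251.902 Ma: Lopingian.
3.91 Ma lies within 5.333–2.58 Ma: Pliocene.

249.59 million years apart; the first in the Lopingian, the second in the Pliocene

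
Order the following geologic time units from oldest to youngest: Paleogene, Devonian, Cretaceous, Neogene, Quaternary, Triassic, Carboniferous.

Devonian, then Carboniferous, then Triassic, then Cretaceous, then Paleogene, then Neogene, then Quaternary

Group by era (each group listed oldest first) — Paleozoic: Devonian, Carboniferous; Mesozoic: Triassic, Cretaceous; Cenozoic: Paleogene, Neogene, Quaternary. The eras run Paleozoic → Mesozoic → Cenozoic. Concatenating the groups in that era order gives oldest to youngest directly.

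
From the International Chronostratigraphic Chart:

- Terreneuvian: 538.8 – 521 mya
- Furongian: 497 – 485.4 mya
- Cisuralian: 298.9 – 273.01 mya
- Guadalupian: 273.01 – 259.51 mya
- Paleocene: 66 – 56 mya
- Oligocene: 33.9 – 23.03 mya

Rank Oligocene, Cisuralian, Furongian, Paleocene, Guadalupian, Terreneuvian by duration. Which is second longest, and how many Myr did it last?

Terreneuvian, 17.8 million years

Start − end for each: Oligocene 33.9 − 23.03 = 10.87; Cisuralian 298.9 − 273.01 = 25.89; Furongian 497 − 485.4 = 11.6; Paleocene 66 − 56 = 10; Guadalupian 273.01 − 259.51 = 13.5; Terreneuvian 538.8 − 521 = 17.8.
Ranking these from longest: Cisuralian > Terreneuvian > Guadalupian > Furongian > Oligocene > Paleocene.
Position 2 in that ranking is Terreneuvian, which lasted 17.8 Myr.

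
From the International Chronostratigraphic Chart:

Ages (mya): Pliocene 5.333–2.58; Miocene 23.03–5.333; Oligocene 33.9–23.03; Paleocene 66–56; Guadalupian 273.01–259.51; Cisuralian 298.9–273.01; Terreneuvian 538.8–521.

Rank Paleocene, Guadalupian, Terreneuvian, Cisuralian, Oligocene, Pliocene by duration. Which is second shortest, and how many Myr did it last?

Paleocene, 10 million years

Start − end for each: Paleocene 66 − 56 = 10; Guadalupian 273.01 − 259.51 = 13.5; Terreneuvian 538.8 − 521 = 17.8; Cisuralian 298.9 − 273.01 = 25.89; Oligocene 33.9 − 23.03 = 10.87; Pliocene 5.333 − 2.58 = 2.753.
Ranking these from shortest: Pliocene < Paleocene < Oligocene < Guadalupian < Terreneuvian < Cisuralian.
Position 2 in that ranking is Paleocene, which lasted 10 Myr.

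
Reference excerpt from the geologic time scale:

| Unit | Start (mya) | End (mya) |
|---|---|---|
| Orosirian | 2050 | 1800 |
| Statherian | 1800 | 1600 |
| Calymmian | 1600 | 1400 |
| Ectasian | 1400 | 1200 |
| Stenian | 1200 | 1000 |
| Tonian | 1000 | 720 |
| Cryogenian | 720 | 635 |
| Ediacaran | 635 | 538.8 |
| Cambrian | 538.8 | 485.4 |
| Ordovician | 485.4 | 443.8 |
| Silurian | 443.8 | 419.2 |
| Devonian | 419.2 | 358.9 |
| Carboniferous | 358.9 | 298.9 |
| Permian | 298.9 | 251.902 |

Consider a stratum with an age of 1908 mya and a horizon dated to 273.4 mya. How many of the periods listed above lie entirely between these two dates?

1908 Ma sits inside the Orosirian (2050–1800) and 273.4 Ma inside the Permian (298.9–251.902); neither of those is wholly between the two dates.
The listed periods lying completely between them are Statherian, Calymmian, Ectasian, Stenian, Tonian, Cryogenian, Ediacaran, Cambrian, Ordovician, Silurian, Devonian, Carboniferous — 12 in all.

12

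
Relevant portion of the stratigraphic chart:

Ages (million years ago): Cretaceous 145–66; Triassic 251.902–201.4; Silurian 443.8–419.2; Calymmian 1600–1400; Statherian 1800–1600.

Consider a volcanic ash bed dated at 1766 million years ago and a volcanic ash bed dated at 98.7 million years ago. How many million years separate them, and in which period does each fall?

1667.3 million years apart; the first in the Statherian, the second in the Cretaceous

Elapsed time: 1766 − 98.7 = 1667.3 Myr.
1766 Ma lies within 1800–1600 Ma: Statherian.
98.7 Ma lies within 145–66 Ma: Cretaceous.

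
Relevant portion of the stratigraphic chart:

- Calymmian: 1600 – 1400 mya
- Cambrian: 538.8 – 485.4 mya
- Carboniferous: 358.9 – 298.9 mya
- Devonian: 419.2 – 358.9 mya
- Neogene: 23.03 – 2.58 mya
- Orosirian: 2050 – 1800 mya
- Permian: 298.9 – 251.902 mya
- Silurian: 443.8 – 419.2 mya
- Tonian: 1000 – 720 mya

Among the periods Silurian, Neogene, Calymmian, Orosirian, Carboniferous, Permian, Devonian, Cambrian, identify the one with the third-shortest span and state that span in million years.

Start − end for each: Silurian 443.8 − 419.2 = 24.6; Neogene 23.03 − 2.58 = 20.45; Calymmian 1600 − 1400 = 200; Orosirian 2050 − 1800 = 250; Carboniferous 358.9 − 298.9 = 60; Permian 298.9 − 251.902 = 46.998; Devonian 419.2 − 358.9 = 60.3; Cambrian 538.8 − 485.4 = 53.4.
Ranking these from shortest: Neogene < Silurian < Permian < Cambrian < Carboniferous < Devonian < Calymmian < Orosirian.
Position 3 in that ranking is Permian, which lasted 46.998 Myr.

Permian, 46.998 million years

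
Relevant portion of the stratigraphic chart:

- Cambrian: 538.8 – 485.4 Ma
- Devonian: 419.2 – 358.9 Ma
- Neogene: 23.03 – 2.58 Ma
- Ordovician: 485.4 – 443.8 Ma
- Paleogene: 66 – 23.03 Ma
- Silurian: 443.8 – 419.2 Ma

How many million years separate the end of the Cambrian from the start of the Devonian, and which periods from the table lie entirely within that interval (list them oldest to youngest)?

End of Cambrian = 485.4 Ma; start of Devonian = 419.2 Ma.
Gap = 485.4 − 419.2 = 66.2 Myr.
Periods wholly inside 485.4–419.2 Ma: Ordovician (485.4–443.8), Silurian (443.8–419.2).

66.2 million years; Ordovician, Silurian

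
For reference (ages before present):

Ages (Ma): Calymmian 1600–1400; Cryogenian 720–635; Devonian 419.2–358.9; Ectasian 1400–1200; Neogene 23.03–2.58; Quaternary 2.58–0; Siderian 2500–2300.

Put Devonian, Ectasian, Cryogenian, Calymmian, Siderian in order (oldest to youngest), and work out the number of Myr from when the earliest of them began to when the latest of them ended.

Siderian, Calymmian, Ectasian, Cryogenian, Devonian; total span 2141.1 Myr

From the excerpt: Devonian 419.2–358.9; Ectasian 1400–1200; Cryogenian 720–635; Calymmian 1600–1400; Siderian 2500–2300 (Ma).
Larger Ma is earlier, so the oldest is Siderian and the youngest is Devonian; oldest to youngest: Siderian, Calymmian, Ectasian, Cryogenian, Devonian.
Oldest start 2500 minus youngest end 358.9 gives 2141.1 Myr overall.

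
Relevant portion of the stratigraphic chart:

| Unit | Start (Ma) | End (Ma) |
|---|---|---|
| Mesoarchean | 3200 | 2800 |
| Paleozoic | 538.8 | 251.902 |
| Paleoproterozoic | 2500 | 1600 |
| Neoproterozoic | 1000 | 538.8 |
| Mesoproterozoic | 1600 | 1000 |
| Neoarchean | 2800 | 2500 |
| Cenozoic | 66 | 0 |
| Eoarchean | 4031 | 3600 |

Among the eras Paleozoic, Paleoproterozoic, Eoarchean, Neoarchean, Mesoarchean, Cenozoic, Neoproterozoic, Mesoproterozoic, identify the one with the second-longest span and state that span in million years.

Durations: Paleozoic 286.898; Paleoproterozoic 900; Eoarchean 431; Neoarchean 300; Mesoarchean 400; Cenozoic 66; Neoproterozoic 461.2; Mesoproterozoic 600 Myr.
Sorted longest-first: Paleoproterozoic (900), Mesoproterozoic (600), Neoproterozoic (461.2), Eoarchean (431), Mesoarchean (400), Neoarchean (300), Paleozoic (286.898), Cenozoic (66).
The second longest is Mesoproterozoic at 600 Myr.

Mesoproterozoic, 600 million years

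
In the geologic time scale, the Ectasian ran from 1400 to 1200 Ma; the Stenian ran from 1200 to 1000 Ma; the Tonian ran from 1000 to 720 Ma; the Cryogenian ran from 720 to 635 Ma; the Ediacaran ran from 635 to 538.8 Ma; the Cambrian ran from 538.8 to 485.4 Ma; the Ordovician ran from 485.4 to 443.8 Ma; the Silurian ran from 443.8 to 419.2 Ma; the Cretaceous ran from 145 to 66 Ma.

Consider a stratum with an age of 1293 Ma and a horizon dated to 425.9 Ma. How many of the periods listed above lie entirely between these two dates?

6

1293 Ma sits inside the Ectasian (1400–1200) and 425.9 Ma inside the Silurian (443.8–419.2); neither of those is wholly between the two dates.
The listed periods lying completely between them are Stenian, Tonian, Cryogenian, Ediacaran, Cambrian, Ordovician — 6 in all.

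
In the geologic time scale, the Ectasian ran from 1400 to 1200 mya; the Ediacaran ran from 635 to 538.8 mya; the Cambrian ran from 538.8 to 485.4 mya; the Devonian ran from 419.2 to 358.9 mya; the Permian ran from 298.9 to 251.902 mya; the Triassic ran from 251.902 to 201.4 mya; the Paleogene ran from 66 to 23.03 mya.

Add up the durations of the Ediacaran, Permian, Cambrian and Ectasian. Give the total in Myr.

396.598 million years

Duration is start − end for each: (635 − 538.8) + (298.9 − 251.902) + (538.8 − 485.4) + (1400 − 1200).
That is 96.2 + 46.998 + 53.4 + 200, which totals 396.598 million years.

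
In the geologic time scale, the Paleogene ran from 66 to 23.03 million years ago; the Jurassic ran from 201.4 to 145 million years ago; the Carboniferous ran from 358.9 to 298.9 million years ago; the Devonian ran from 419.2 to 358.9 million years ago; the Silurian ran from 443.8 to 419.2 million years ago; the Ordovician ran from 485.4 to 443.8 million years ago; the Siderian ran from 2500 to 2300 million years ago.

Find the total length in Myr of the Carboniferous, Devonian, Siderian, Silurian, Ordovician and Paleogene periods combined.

Each duration: Carboniferous = 60; Devonian = 60.3; Siderian = 200; Silurian = 24.6; Ordovician = 41.6; Paleogene = 42.97.
Sum: 60 + 60.3 + 200 + 24.6 + 41.6 + 42.97 = 429.47 Myr.

429.47 million years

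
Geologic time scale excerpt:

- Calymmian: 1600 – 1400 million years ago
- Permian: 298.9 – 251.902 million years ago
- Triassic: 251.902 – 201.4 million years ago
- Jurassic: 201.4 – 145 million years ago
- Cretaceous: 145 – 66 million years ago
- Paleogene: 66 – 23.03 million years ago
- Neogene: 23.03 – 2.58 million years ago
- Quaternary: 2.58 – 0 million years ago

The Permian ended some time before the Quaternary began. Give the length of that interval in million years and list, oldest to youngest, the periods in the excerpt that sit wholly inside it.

The Permian closes at 251.902 Ma and the Quaternary opens at 2.58 Ma, so the interval is 251.902 − 2.58 = 249.322 Myr.
A period fits inside if it starts at or after 251.902 Ma and ends at or before 2.58 Ma; oldest first that gives Triassic, Jurassic, Cretaceous, Paleogene, Neogene.

249.322 million years; Triassic, Jurassic, Cretaceous, Paleogene, Neogene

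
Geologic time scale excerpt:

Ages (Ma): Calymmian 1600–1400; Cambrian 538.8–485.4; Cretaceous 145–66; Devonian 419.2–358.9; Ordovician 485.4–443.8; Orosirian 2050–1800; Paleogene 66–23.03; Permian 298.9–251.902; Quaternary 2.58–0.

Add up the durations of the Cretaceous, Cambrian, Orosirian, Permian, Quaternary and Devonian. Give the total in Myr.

Duration is start − end for each: (145 − 66) + (538.8 − 485.4) + (2050 − 1800) + (298.9 − 251.902) + (2.58 − 0) + (419.2 − 358.9).
That is 79 + 53.4 + 250 + 46.998 + 2.58 + 60.3, which totals 492.278 million years.

492.278 million years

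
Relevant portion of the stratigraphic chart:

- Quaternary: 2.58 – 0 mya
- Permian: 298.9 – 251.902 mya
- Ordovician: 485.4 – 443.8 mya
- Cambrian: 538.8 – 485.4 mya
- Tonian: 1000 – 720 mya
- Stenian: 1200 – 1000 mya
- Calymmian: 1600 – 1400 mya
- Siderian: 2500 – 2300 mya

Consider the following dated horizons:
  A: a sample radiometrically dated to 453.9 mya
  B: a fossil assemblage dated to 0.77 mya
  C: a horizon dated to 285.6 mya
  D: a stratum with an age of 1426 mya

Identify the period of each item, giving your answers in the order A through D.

A: 453.9 Ma lies in 485.4–443.8 Ma, so Ordovician.
B: 0.77 Ma lies in 2.58–0 Ma, so Quaternary.
C: 285.6 Ma lies in 298.9–251.902 Ma, so Permian.
D: 1426 Ma lies in 1600–1400 Ma, so Calymmian.

A — Ordovician; B — Quaternary; C — Permian; D — Calymmian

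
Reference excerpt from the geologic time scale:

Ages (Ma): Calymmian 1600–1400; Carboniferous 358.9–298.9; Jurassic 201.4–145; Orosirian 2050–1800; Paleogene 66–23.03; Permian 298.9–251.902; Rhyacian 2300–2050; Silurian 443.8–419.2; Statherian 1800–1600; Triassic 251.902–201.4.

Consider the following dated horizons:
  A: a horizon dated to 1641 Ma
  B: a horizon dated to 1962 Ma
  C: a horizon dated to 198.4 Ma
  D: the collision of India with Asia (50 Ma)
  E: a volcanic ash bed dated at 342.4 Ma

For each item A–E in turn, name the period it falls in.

Match each age against the start–end ranges in the excerpt: A = 1641 Ma → Statherian (1800–1600); B = 1962 Ma → Orosirian (2050–1800); C = 198.4 Ma → Jurassic (201.4–145); D = 50 Ma → Paleogene (66–23.03); E = 342.4 Ma → Carboniferous (358.9–298.9).

A — Statherian; B — Orosirian; C — Jurassic; D — Paleogene; E — Carboniferous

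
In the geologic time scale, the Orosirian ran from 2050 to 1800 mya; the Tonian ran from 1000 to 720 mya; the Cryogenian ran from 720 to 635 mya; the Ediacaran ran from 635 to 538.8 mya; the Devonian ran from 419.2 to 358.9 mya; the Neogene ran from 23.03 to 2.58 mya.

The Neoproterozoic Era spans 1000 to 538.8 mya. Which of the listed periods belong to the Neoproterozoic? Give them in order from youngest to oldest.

Periods with both bounds inside 1000–538.8 Ma: Ediacaran (635–538.8), Cryogenian (720–635), Tonian (1000–720).

Ediacaran, Cryogenian, Tonian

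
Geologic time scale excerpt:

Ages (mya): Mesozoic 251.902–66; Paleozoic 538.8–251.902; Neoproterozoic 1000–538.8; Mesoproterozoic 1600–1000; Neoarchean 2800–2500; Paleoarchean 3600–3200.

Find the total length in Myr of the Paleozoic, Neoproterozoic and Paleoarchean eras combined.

Each duration: Paleozoic = 286.898; Neoproterozoic = 461.2; Paleoarchean = 400.
Sum: 286.898 + 461.2 + 400 = 1148.098 Myr.

1148.098 million years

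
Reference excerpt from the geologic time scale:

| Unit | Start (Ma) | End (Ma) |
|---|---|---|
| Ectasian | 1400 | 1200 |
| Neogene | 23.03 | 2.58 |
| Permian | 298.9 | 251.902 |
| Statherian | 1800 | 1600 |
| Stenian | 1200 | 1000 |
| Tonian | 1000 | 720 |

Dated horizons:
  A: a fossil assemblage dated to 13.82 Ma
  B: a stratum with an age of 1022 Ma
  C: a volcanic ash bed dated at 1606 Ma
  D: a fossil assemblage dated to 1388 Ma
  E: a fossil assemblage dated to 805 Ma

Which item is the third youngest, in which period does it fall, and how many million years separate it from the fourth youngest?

B, in the Stenian; 366 million years to D

Smaller Ma means younger, so youngest first: A 13.82 < E 805 < B 1022 < D 1388 < C 1606.
Counting 3 along gives B (1022 Ma); the excerpt puts that inside the Stenian, 1200–1000 Ma.
Next in line is D (1388 Ma), and 1388 − 1022 = 366 Myr.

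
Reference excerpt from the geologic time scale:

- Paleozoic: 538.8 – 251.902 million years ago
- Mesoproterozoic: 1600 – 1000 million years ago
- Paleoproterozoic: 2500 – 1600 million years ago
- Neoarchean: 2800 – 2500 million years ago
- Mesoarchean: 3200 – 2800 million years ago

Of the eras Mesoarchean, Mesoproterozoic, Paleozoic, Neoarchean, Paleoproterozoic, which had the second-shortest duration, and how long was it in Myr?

Start − end for each: Mesoarchean 3200 − 2800 = 400; Mesoproterozoic 1600 − 1000 = 600; Paleozoic 538.8 − 251.902 = 286.898; Neoarchean 2800 − 2500 = 300; Paleoproterozoic 2500 − 1600 = 900.
Ranking these from shortest: Paleozoic < Neoarchean < Mesoarchean < Mesoproterozoic < Paleoproterozoic.
Position 2 in that ranking is Neoarchean, which lasted 300 Myr.

Neoarchean, 300 million years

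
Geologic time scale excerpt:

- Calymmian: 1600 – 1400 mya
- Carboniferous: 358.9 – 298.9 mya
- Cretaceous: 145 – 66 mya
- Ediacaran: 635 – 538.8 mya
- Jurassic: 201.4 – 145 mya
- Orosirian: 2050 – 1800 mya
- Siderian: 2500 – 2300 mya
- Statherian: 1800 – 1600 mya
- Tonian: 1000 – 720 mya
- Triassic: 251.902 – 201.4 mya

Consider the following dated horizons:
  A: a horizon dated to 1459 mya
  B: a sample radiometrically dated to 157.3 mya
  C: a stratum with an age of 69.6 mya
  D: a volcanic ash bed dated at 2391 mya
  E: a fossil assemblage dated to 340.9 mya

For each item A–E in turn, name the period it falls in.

Match each age against the start–end ranges in the excerpt: A = 1459 Ma → Calymmian (1600–1400); B = 157.3 Ma → Jurassic (201.4–145); C = 69.6 Ma → Cretaceous (145–66); D = 2391 Ma → Siderian (2500–2300); E = 340.9 Ma → Carboniferous (358.9–298.9).

A — Calymmian; B — Jurassic; C — Cretaceous; D — Siderian; E — Carboniferous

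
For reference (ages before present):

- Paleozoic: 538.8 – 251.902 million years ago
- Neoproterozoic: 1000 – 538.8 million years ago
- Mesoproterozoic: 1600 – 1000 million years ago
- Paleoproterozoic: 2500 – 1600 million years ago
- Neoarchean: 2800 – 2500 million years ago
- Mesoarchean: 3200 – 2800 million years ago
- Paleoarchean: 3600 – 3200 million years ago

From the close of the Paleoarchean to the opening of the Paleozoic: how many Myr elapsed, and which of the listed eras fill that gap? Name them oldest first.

2661.2 million years; Mesoarchean, Neoarchean, Paleoproterozoic, Mesoproterozoic, Neoproterozoic

The Paleoarchean closes at 3200 Ma and the Paleozoic opens at 538.8 Ma, so the interval is 3200 − 538.8 = 2661.2 Myr.
An era fits inside if it starts at or after 3200 Ma and ends at or before 538.8 Ma; oldest first that gives Mesoarchean, Neoarchean, Paleoproterozoic, Mesoproterozoic, Neoproterozoic.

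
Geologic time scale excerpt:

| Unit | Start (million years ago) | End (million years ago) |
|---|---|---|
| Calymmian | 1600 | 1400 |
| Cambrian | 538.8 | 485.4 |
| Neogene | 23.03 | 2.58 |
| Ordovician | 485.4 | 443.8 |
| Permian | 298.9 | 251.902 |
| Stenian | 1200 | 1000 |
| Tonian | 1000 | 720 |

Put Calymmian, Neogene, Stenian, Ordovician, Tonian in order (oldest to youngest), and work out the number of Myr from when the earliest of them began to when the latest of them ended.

From the excerpt: Calymmian 1600–1400; Neogene 23.03–2.58; Stenian 1200–1000; Ordovician 485.4–443.8; Tonian 1000–720 (Ma).
Larger Ma is earlier, so the oldest is Calymmian and the youngest is Neogene; oldest to youngest: Calymmian, Stenian, Tonian, Ordovician, Neogene.
Oldest start 1600 minus youngest end 2.58 gives 1597.42 Myr overall.

Calymmian, Stenian, Tonian, Ordovician, Neogene; total span 1597.42 Myr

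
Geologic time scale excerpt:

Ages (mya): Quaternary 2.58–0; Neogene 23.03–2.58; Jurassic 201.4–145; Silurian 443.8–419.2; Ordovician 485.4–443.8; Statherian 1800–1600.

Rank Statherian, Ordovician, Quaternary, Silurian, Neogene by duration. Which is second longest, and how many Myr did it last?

Ordovician, 41.6 million years

Start − end for each: Statherian 1800 − 1600 = 200; Ordovician 485.4 − 443.8 = 41.6; Quaternary 2.58 − 0 = 2.58; Silurian 443.8 − 419.2 = 24.6; Neogene 23.03 − 2.58 = 20.45.
Ranking these from longest: Statherian > Ordovician > Silurian > Neogene > Quaternary.
Position 2 in that ranking is Ordovician, which lasted 41.6 Myr.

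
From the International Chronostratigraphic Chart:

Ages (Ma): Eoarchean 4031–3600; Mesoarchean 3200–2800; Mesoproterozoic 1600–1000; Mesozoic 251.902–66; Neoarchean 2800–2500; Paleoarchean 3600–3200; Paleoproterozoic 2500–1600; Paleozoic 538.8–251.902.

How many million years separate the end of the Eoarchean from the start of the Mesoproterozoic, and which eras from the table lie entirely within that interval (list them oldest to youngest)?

2000 million years; Paleoarchean, Mesoarchean, Neoarchean, Paleoproterozoic

End of Eoarchean = 3600 Ma; start of Mesoproterozoic = 1600 Ma.
Gap = 3600 − 1600 = 2000 Myr.
Eras wholly inside 3600–1600 Ma: Paleoarchean (3600–3200), Mesoarchean (3200–2800), Neoarchean (2800–2500), Paleoproterozoic (2500–1600).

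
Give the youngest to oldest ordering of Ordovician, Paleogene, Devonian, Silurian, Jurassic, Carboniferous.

Paleogene, Jurassic, Carboniferous, Devonian, Silurian, Ordovician

Era membership (oldest first within each) — Paleozoic: Ordovician, Silurian, Devonian, Carboniferous; Mesozoic: Jurassic; Cenozoic: Paleogene. Paleozoic precedes Mesozoic, which precedes Cenozoic. Concatenating the groups in that era order and then reversing gives youngest to oldest.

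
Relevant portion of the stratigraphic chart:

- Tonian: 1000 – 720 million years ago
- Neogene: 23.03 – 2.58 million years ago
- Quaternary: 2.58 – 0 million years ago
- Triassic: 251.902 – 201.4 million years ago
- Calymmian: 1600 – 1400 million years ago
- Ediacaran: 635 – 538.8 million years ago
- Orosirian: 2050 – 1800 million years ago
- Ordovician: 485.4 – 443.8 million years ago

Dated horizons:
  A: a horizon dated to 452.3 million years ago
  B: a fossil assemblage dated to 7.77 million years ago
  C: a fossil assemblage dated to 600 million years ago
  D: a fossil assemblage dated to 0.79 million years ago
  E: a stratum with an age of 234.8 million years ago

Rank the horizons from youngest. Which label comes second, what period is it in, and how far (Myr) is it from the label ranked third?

Sorted youngest-first by Ma: D (0.79), B (7.77), E (234.8), A (452.3), C (600).
The second youngest is B at 7.77 Ma, which lies in 23.03–2.58 Ma: the Neogene.
The third youngest is E at 234.8 Ma; separation = |7.77 − 234.8| = 227.03 Myr.

B, in the Neogene; 227.03 million years to E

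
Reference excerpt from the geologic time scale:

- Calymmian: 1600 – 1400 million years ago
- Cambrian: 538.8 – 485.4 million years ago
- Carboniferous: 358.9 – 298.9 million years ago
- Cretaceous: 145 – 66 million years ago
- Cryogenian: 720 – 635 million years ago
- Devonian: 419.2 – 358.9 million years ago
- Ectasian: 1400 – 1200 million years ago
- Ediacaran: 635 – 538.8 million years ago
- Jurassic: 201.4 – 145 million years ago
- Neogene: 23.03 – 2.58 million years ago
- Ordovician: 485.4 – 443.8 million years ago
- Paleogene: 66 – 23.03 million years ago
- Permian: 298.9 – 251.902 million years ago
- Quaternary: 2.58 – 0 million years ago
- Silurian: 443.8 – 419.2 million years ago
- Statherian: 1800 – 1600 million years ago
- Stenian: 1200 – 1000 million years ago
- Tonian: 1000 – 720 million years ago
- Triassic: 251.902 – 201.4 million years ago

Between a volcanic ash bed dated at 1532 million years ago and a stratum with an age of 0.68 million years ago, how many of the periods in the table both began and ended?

The older date is 1532 Ma and the younger is 0.68 Ma.
Periods with start < 1532 and end > 0.68 Ma: Ectasian (1400–1200), Stenian (1200–1000), Tonian (1000–720), Cryogenian (720–635), Ediacaran (635–538.8), Cambrian (538.8–485.4), Ordovician (485.4–443.8), Silurian (443.8–419.2), Devonian (419.2–358.9), Carboniferous (358.9–298.9), Permian (298.9–251.902), Triassic (251.902–201.4), Jurassic (201.4–145), Cretaceous (145–66), Paleogene (66–23.03), Neogene (23.03–2.58).
That is 16 complete periods.

16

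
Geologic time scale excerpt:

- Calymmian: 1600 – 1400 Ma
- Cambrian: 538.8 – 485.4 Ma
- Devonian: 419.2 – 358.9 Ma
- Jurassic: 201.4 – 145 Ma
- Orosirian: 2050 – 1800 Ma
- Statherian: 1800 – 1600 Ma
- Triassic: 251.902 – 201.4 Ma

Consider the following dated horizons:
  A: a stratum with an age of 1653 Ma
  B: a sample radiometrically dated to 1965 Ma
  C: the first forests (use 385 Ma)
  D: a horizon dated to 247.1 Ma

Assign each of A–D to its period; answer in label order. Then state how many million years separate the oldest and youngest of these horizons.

Match each age against the start–end ranges in the excerpt: A = 1653 Ma → Statherian (1800–1600); B = 1965 Ma → Orosirian (2050–1800); C = 385 Ma → Devonian (419.2–358.9); D = 247.1 Ma → Triassic (251.902–201.4).
The largest age is 1965 Ma and the smallest is 247.1 Ma; their difference is 1717.9 Myr.

A — Statherian; B — Orosirian; C — Devonian; D — Triassic; span 1717.9 million years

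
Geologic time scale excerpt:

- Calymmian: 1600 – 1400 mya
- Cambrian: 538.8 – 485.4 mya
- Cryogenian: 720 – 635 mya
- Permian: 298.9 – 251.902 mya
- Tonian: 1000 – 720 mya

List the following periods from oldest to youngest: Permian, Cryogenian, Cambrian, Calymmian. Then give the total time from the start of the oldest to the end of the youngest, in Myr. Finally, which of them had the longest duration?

Calymmian → Cryogenian → Cambrian → Permian; total span 1348.098 Myr; longest is Calymmian

Start ages (Ma): Calymmian 1600, Cryogenian 720, Cambrian 538.8, Permian 298.9.
Ordered oldest to youngest: Calymmian, Cryogenian, Cambrian, Permian.
Span = 1600 − 251.902 = 1348.098 Myr.
Durations: Calymmian 200, Permian 46.998, Cambrian 53.4, Cryogenian 85 → longest is Calymmian (200 Myr).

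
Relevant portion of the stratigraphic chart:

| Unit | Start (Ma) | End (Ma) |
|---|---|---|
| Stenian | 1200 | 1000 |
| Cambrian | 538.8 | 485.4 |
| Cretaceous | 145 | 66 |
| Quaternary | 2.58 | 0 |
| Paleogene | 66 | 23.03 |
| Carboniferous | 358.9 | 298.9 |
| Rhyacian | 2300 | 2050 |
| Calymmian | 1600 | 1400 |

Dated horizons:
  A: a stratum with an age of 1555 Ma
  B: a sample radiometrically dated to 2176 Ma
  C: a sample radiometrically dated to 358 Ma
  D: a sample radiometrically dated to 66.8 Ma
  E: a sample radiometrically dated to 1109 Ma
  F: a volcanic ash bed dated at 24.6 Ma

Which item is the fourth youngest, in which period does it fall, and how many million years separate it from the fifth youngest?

Smaller Ma means younger, so youngest first: F 24.6 < D 66.8 < C 358 < E 1109 < A 1555 < B 2176.
Counting 4 along gives E (1109 Ma); the excerpt puts that inside the Stenian, 1200–1000 Ma.
Next in line is A (1555 Ma), and 1555 − 1109 = 446 Myr.

E, in the Stenian; 446 million years to A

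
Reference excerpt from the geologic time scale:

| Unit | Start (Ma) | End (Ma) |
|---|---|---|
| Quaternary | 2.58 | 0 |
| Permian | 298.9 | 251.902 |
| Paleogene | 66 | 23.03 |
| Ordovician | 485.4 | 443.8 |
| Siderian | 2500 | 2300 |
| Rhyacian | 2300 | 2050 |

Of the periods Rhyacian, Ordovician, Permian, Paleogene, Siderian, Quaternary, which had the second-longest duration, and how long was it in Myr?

Siderian, 200 million years

Durations: Rhyacian 250; Ordovician 41.6; Permian 46.998; Paleogene 42.97; Siderian 200; Quaternary 2.58 Myr.
Sorted longest-first: Rhyacian (250), Siderian (200), Permian (46.998), Paleogene (42.97), Ordovician (41.6), Quaternary (2.58).
The second longest is Siderian at 200 Myr.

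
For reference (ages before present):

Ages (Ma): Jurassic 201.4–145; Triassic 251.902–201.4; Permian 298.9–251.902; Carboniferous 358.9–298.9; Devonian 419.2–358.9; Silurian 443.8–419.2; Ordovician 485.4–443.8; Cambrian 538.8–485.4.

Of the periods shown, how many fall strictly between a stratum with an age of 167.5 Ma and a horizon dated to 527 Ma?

527 Ma sits inside the Cambrian (538.8–485.4) and 167.5 Ma inside the Jurassic (201.4–145); neither of those is wholly between the two dates.
The listed periods lying completely between them are Ordovician, Silurian, Devonian, Carboniferous, Permian, Triassic — 6 in all.

6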